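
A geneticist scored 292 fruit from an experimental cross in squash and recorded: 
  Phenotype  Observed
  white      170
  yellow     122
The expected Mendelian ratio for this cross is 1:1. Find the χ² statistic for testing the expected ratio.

7.890

Expected counts for N = 292 under a 1:1 ratio (total parts = 2):
  white: 292 × 1/2 = 146
  yellow: 292 × 1/2 = 146
χ² = Σ (O − E)² / E
  white: (170 − 146)² / 146 = 3.9452
  yellow: (122 − 146)² / 146 = 3.9452
χ² = 3.9452 + 3.9452 = 7.8904 ≈ 7.890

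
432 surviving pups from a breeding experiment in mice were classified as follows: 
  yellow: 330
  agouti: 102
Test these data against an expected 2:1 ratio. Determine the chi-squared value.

Under the 2:1 hypothesis (Σ ratio = 3, N = 432):
  yellow: 432 × 2/3 = 288
  agouti: 432 × 1/3 = 144
χ² = Σ (O − E)² / E
  yellow: (330 − 288)² / 288 = 6.1250
  agouti: (102 − 144)² / 144 = 12.2500
χ² = 6.1250 + 12.2500 = 18.375

18.375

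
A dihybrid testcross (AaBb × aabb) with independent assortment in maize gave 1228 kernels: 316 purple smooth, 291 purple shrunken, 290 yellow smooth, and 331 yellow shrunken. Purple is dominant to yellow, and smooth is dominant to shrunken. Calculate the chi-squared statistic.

A dihybrid testcross with independent assortment gives a 1:1:1:1 ratio.
Total ratio parts = 4. Expected numbers out of 1228:
  purple smooth: 1228 × 1/4 = 307
  purple shrunken: 1228 × 1/4 = 307
  yellow smooth: 1228 × 1/4 = 307
  yellow shrunken: 1228 × 1/4 = 307
χ² = Σ (O − E)² / E
  purple smooth: (316 − 307)² / 307 = 0.2638
  purple shrunken: (291 − 307)² / 307 = 0.8339
  yellow smooth: (290 − 307)² / 307 = 0.9414
  yellow shrunken: (331 − 307)² / 307 = 1.8762
χ² = 0.2638 + 0.8339 + 0.9414 + 1.8762 = 3.9153 ≈ 3.915

3.915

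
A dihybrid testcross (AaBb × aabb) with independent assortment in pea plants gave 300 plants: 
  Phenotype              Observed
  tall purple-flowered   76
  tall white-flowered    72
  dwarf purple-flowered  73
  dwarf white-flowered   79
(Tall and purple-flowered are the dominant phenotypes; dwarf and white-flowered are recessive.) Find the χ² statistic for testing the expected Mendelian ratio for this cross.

A dihybrid testcross with independent assortment gives a 1:1:1:1 ratio.
The 1:1:1:1 ratio has 4 parts, so with N = 300 the expected counts are:
  tall purple-flowered: 300 × 1/4 = 75
  tall white-flowered: 300 × 1/4 = 75
  dwarf purple-flowered: 300 × 1/4 = 75
  dwarf white-flowered: 300 × 1/4 = 75
χ² = Σ (O − E)² / E
  tall purple-flowered: (76 − 75)² / 75 = 0.0133
  tall white-flowered: (72 − 75)² / 75 = 0.1200
  dwarf purple-flowered: (73 − 75)² / 75 = 0.0533
  dwarf white-flowered: (79 − 75)² / 75 = 0.2133
χ² = 0.0133 + 0.1200 + 0.0533 + 0.2133 = 0.3999 ≈ 0.400

0.400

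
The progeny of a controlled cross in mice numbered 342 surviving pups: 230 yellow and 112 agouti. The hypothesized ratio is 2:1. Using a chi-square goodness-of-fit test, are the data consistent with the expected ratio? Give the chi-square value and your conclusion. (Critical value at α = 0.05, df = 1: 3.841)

0.053; consistent

Total ratio parts = 3. Expected numbers out of 342:
  yellow: 342 × 2/3 = 228
  agouti: 342 × 1/3 = 114
χ² = Σ (O − E)² / E
  yellow: (230 − 228)² / 228 = 0.0175
  agouti: (112 − 114)² / 114 = 0.0351
χ² = 0.0175 + 0.0351 = 0.0526 ≈ 0.053
Degrees of freedom = 2 − 1 = 1; critical value at α = 0.05 is 3.841.
Since 0.053 < 3.841, we fail to reject the null hypothesis — the data are consistent with the 2:1 ratio.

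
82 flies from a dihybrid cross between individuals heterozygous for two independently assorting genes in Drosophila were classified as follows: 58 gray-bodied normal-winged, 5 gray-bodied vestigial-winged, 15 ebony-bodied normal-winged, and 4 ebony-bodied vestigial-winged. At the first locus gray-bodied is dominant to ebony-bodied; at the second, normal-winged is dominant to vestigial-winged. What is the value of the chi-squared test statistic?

A dihybrid F₂ with independent assortment and complete dominance at both loci gives a 9:3:3:1 phenotypic ratio.
The 9:3:3:1 ratio has 16 parts, so with N = 82 the expected counts are:
  gray-bodied normal-winged: 82 × 9/16 = 46.125
  gray-bodied vestigial-winged: 82 × 3/16 = 15.375
  ebony-bodied normal-winged: 82 × 3/16 = 15.375
  ebony-bodied vestigial-winged: 82 × 1/16 = 5.125
χ² = Σ (O − E)² / E
  gray-bodied normal-winged: (58 − 46.125)² / 46.125 = 3.0572
  gray-bodied vestigial-winged: (5 − 15.375)² / 15.375 = 7.0010
  ebony-bodied normal-winged: (15 − 15.375)² / 15.375 = 0.0091
  ebony-bodied vestigial-winged: (4 − 5.125)² / 5.125 = 0.2470
χ² = 3.0572 + 7.0010 + 0.0091 + 0.2470 = 10.3143 ≈ 10.314

10.314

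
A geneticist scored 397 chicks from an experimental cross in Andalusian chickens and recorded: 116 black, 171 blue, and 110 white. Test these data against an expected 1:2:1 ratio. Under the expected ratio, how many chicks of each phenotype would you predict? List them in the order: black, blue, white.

Expected counts for N = 397 under a 1:2:1 ratio (total parts = 4):
  black: 397 × 1/4 = 99.25
  blue: 397 × 2/4 = 198.5
  white: 397 × 1/4 = 99.25

99.25, 198.5, 99.25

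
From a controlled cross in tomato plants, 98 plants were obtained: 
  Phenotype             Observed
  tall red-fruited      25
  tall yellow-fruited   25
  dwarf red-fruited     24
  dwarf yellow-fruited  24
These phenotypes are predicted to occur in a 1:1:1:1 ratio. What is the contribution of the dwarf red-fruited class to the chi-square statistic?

The 1:1:1:1 ratio has 4 parts, so with N = 98 the expected counts are:
  tall red-fruited: 98 × 1/4 = 24.5
  tall yellow-fruited: 98 × 1/4 = 24.5
  dwarf red-fruited: 98 × 1/4 = 24.5
  dwarf yellow-fruited: 98 × 1/4 = 24.5
Contribution of dwarf red-fruited: (24 − 24.5)² / 24.5 = 0.0102

0.010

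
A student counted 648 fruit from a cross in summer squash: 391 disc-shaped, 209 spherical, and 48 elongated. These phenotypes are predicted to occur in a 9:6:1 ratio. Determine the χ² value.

Total ratio parts = 16. Expected numbers out of 648:
  disc-shaped: 648 × 9/16 = 364.5
  spherical: 648 × 6/16 = 243
  elongated: 648 × 1/16 = 40.5
χ² = Σ (O − E)² / E
  disc-shaped: (391 − 364.5)² / 364.5 = 1.9266
  spherical: (209 − 243)² / 243 = 4.7572
  elongated: (48 − 40.5)² / 40.5 = 1.3889
χ² = 1.9266 + 4.7572 + 1.3889 = 8.0727 ≈ 8.073

8.073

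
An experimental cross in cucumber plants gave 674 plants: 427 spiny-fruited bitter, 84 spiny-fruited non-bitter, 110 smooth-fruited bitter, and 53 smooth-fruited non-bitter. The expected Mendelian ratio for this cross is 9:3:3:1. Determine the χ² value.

Expected counts for N = 674 under a 9:3:3:1 ratio (total parts = 16):
  spiny-fruited bitter: 674 × 9/16 = 379.125
  spiny-fruited non-bitter: 674 × 3/16 = 126.375
  smooth-fruited bitter: 674 × 3/16 = 126.375
  smooth-fruited non-bitter: 674 × 1/16 = 42.125
χ² = Σ (O − E)² / E
  spiny-fruited bitter: (427 − 379.125)² / 379.125 = 6.0455
  spiny-fruited non-bitter: (84 − 126.375)² / 126.375 = 14.2088
  smooth-fruited bitter: (110 − 126.375)² / 126.375 = 2.1218
  smooth-fruited non-bitter: (53 − 42.125)² / 42.125 = 2.8075
χ² = 6.0455 + 14.2088 + 2.1218 + 2.8075 = 25.1836 ≈ 25.184

25.184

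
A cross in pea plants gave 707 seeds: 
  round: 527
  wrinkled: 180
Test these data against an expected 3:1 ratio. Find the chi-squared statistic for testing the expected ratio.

0.080

The 3:1 ratio has 4 parts, so with N = 707 the expected counts are:
  round: 707 × 3/4 = 530.25
  wrinkled: 707 × 1/4 = 176.75
χ² = Σ (O − E)² / E
  round: (527 − 530.25)² / 530.25 = 0.0199
  wrinkled: (180 − 176.75)² / 176.75 = 0.0598
χ² = 0.0199 + 0.0598 = 0.0797 ≈ 0.080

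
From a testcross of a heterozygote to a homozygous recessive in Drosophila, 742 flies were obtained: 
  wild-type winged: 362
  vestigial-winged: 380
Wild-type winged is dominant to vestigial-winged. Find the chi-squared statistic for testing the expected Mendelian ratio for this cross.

A testcross of a heterozygote (Aa × aa) gives a 1:1 phenotypic ratio.
Total ratio parts = 2. Expected numbers out of 742:
  wild-type winged: 742 × 1/2 = 371
  vestigial-winged: 742 × 1/2 = 371
χ² = Σ (O − E)² / E
  wild-type winged: (362 − 371)² / 371 = 0.2183
  vestigial-winged: (380 − 371)² / 371 = 0.2183
χ² = 0.2183 + 0.2183 = 0.4366 ≈ 0.437

0.437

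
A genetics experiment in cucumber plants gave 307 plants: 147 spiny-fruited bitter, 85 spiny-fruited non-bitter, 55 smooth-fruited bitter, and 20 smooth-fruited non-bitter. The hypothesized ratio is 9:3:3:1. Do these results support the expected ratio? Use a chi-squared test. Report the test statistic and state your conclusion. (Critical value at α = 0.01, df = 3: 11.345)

17.048; not consistent

The 9:3:3:1 ratio has 16 parts, so with N = 307 the expected counts are:
  spiny-fruited bitter: 307 × 9/16 = 172.6875
  spiny-fruited non-bitter: 307 × 3/16 = 57.5625
  smooth-fruited bitter: 307 × 3/16 = 57.5625
  smooth-fruited non-bitter: 307 × 1/16 = 19.1875
χ² = Σ (O − E)² / E
  spiny-fruited bitter: (147 − 172.6875)² / 172.6875 = 3.8211
  spiny-fruited non-bitter: (85 − 57.5625)² / 57.5625 = 13.0782
  smooth-fruited bitter: (55 − 57.5625)² / 57.5625 = 0.1141
  smooth-fruited non-bitter: (20 − 19.1875)² / 19.1875 = 0.0344
χ² = 3.8211 + 13.0782 + 0.1141 + 0.0344 = 17.0478 ≈ 17.048
Degrees of freedom = 4 − 1 = 3; critical value at α = 0.01 is 11.345.
Since 17.048 > 11.345, we reject the null hypothesis — the data do not fit the 9:3:3:1 ratio.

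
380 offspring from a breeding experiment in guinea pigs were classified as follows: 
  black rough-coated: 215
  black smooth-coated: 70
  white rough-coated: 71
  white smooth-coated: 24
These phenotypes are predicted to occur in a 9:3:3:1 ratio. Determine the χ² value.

0.033

The 9:3:3:1 ratio has 16 parts, so with N = 380 the expected counts are:
  black rough-coated: 380 × 9/16 = 213.75
  black smooth-coated: 380 × 3/16 = 71.25
  white rough-coated: 380 × 3/16 = 71.25
  white smooth-coated: 380 × 1/16 = 23.75
χ² = Σ (O − E)² / E
  black rough-coated: (215 − 213.75)² / 213.75 = 0.0073
  black smooth-coated: (70 − 71.25)² / 71.25 = 0.0219
  white rough-coated: (71 − 71.25)² / 71.25 = 0.0009
  white smooth-coated: (24 − 23.75)² / 23.75 = 0.0026
χ² = 0.0073 + 0.0219 + 0.0009 + 0.0026 = 0.0327 ≈ 0.033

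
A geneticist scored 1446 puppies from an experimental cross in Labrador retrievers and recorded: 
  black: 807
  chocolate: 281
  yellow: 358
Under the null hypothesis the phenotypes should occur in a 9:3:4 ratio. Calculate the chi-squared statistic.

0.444

Expected counts for N = 1446 under a 9:3:4 ratio (total parts = 16):
  black: 1446 × 9/16 = 813.375
  chocolate: 1446 × 3/16 = 271.125
  yellow: 1446 × 4/16 = 361.5
χ² = Σ (O − E)² / E
  black: (807 − 813.375)² / 813.375 = 0.0500
  chocolate: (281 − 271.125)² / 271.125 = 0.3597
  yellow: (358 − 361.5)² / 361.5 = 0.0339
χ² = 0.0500 + 0.3597 + 0.0339 = 0.4436 ≈ 0.444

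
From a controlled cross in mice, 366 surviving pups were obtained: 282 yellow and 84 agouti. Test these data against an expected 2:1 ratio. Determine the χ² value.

17.754

Under the 2:1 hypothesis (Σ ratio = 3, N = 366):
  yellow: 366 × 2/3 = 244
  agouti: 366 × 1/3 = 122
χ² = Σ (O − E)² / E
  yellow: (282 − 244)² / 244 = 5.9180
  agouti: (84 − 122)² / 122 = 11.8361
χ² = 5.9180 + 11.8361 = 17.7541 ≈ 17.754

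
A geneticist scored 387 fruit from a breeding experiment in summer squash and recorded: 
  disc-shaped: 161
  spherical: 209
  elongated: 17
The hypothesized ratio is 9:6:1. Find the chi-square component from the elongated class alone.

The 9:6:1 ratio has 16 parts, so with N = 387 the expected counts are:
  disc-shaped: 387 × 9/16 = 217.6875
  spherical: 387 × 6/16 = 145.125
  elongated: 387 × 1/16 = 24.1875
Contribution of elongated: (17 − 24.1875)² / 24.1875 = 2.1358

2.136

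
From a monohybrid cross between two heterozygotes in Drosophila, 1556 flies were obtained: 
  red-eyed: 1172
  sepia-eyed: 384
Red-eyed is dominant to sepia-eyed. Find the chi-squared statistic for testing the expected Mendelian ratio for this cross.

0.086

For a monohybrid cross between heterozygotes with complete dominance, the expected phenotypic ratio is 3:1.
Under the 3:1 hypothesis (Σ ratio = 4, N = 1556):
  red-eyed: 1556 × 3/4 = 1167
  sepia-eyed: 1556 × 1/4 = 389
χ² = Σ (O − E)² / E
  red-eyed: (1172 − 1167)² / 1167 = 0.0214
  sepia-eyed: (384 − 389)² / 389 = 0.0643
χ² = 0.0214 + 0.0643 = 0.0857 ≈ 0.086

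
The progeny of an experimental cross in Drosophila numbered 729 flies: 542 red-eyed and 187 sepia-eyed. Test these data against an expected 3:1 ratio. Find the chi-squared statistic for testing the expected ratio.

0.165

The 3:1 ratio has 4 parts, so with N = 729 the expected counts are:
  red-eyed: 729 × 3/4 = 546.75
  sepia-eyed: 729 × 1/4 = 182.25
χ² = Σ (O − E)² / E
  red-eyed: (542 − 546.75)² / 546.75 = 0.0413
  sepia-eyed: (187 − 182.25)² / 182.25 = 0.1238
χ² = 0.0413 + 0.1238 = 0.1651 ≈ 0.165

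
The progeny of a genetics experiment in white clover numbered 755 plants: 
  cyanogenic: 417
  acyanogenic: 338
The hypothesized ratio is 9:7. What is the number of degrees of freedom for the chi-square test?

A goodness-of-fit test with 2 phenotype classes has df = 2 − 1 = 1.

1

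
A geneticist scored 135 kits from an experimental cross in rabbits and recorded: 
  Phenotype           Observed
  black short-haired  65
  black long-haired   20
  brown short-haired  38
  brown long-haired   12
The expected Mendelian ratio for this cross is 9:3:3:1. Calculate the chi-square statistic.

10.554

The 9:3:3:1 ratio has 16 parts, so with N = 135 the expected counts are:
  black short-haired: 135 × 9/16 = 75.9375
  black long-haired: 135 × 3/16 = 25.3125
  brown short-haired: 135 × 3/16 = 25.3125
  brown long-haired: 135 × 1/16 = 8.4375
χ² = Σ (O − E)² / E
  black short-haired: (65 − 75.9375)² / 75.9375 = 1.5754
  black long-haired: (20 − 25.3125)² / 25.3125 = 1.1150
  brown short-haired: (38 − 25.3125)² / 25.3125 = 6.3594
  brown long-haired: (12 − 8.4375)² / 8.4375 = 1.5042
χ² = 1.5754 + 1.1150 + 6.3594 + 1.5042 = 10.554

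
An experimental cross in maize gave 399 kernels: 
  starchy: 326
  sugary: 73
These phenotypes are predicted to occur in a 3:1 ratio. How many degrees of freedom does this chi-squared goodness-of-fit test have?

1

A goodness-of-fit test with 2 phenotype classes has df = 2 − 1 = 1.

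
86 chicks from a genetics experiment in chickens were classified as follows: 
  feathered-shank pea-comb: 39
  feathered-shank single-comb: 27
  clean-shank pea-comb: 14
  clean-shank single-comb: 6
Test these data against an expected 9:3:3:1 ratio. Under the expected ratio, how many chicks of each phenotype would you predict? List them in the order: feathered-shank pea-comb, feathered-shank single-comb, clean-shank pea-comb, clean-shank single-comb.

48.375, 16.125, 16.125, 5.375

Expected counts for N = 86 under a 9:3:3:1 ratio (total parts = 16):
  feathered-shank pea-comb: 86 × 9/16 = 48.375
  feathered-shank single-comb: 86 × 3/16 = 16.125
  clean-shank pea-comb: 86 × 3/16 = 16.125
  clean-shank single-comb: 86 × 1/16 = 5.375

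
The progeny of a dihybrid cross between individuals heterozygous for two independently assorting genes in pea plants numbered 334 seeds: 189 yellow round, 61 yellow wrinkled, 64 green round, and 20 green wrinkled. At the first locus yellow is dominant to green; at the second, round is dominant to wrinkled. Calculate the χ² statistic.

A dihybrid F₂ with independent assortment and complete dominance at both loci gives a 9:3:3:1 phenotypic ratio.
Total ratio parts = 16. Expected numbers out of 334:
  yellow round: 334 × 9/16 = 187.875
  yellow wrinkled: 334 × 3/16 = 62.625
  green round: 334 × 3/16 = 62.625
  green wrinkled: 334 × 1/16 = 20.875
χ² = Σ (O − E)² / E
  yellow round: (189 − 187.875)² / 187.875 = 0.0067
  yellow wrinkled: (61 − 62.625)² / 62.625 = 0.0422
  green round: (64 − 62.625)² / 62.625 = 0.0302
  green wrinkled: (20 − 20.875)² / 20.875 = 0.0367
χ² = 0.0067 + 0.0422 + 0.0302 + 0.0367 = 0.1158 ≈ 0.116

0.116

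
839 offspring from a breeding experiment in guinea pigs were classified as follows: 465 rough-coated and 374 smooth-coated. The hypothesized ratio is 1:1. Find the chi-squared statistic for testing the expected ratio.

Under the 1:1 hypothesis (Σ ratio = 2, N = 839):
  rough-coated: 839 × 1/2 = 419.5
  smooth-coated: 839 × 1/2 = 419.5
χ² = Σ (O − E)² / E
  rough-coated: (465 − 419.5)² / 419.5 = 4.9350
  smooth-coated: (374 − 419.5)² / 419.5 = 4.9350
χ² = 4.9350 + 4.9350 = 9.870

9.870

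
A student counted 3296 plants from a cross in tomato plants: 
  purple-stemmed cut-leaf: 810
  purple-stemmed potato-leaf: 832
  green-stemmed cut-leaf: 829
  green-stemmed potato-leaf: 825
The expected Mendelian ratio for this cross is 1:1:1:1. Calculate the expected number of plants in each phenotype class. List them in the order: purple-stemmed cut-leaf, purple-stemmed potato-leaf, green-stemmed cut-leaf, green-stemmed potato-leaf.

824, 824, 824, 824

Expected counts for N = 3296 under a 1:1:1:1 ratio (total parts = 4):
  purple-stemmed cut-leaf: 3296 × 1/4 = 824
  purple-stemmed potato-leaf: 3296 × 1/4 = 824
  green-stemmed cut-leaf: 3296 × 1/4 = 824
  green-stemmed potato-leaf: 3296 × 1/4 = 824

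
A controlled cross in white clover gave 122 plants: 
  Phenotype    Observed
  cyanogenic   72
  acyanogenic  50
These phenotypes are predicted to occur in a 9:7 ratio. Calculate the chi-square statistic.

Total ratio parts = 16. Expected numbers out of 122:
  cyanogenic: 122 × 9/16 = 68.625
  acyanogenic: 122 × 7/16 = 53.375
χ² = Σ (O − E)² / E
  cyanogenic: (72 − 68.625)² / 68.625 = 0.1660
  acyanogenic: (50 − 53.375)² / 53.375 = 0.2134
χ² = 0.1660 + 0.2134 = 0.3794 ≈ 0.379

0.379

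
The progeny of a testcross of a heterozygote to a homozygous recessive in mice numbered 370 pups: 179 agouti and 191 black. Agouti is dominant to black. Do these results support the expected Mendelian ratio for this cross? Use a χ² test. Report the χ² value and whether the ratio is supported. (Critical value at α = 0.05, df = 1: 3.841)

A testcross of a heterozygote (Aa × aa) gives a 1:1 phenotypic ratio.
The 1:1 ratio has 2 parts, so with N = 370 the expected counts are:
  agouti: 370 × 1/2 = 185
  black: 370 × 1/2 = 185
χ² = Σ (O − E)² / E
  agouti: (179 − 185)² / 185 = 0.1946
  black: (191 − 185)² / 185 = 0.1946
χ² = 0.1946 + 0.1946 = 0.3892 ≈ 0.389
Degrees of freedom = 2 − 1 = 1; critical value at α = 0.05 is 3.841.
Since 0.389 < 3.841, we fail to reject the null hypothesis — the data are consistent with the 1:1 ratio.

0.389; consistent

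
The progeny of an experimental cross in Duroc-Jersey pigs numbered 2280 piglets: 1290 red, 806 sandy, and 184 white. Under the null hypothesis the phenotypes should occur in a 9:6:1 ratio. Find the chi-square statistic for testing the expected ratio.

The 9:6:1 ratio has 16 parts, so with N = 2280 the expected counts are:
  red: 2280 × 9/16 = 1282.5
  sandy: 2280 × 6/16 = 855
  white: 2280 × 1/16 = 142.5
χ² = Σ (O − E)² / E
  red: (1290 − 1282.5)² / 1282.5 = 0.0439
  sandy: (806 − 855)² / 855 = 2.8082
  white: (184 − 142.5)² / 142.5 = 12.0860
χ² = 0.0439 + 2.8082 + 12.0860 = 14.9381 ≈ 14.938

14.938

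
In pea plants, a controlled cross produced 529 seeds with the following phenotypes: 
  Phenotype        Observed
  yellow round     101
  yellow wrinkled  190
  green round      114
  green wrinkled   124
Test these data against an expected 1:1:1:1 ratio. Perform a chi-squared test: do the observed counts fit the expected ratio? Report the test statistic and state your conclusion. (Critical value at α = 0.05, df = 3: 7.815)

The 1:1:1:1 ratio has 4 parts, so with N = 529 the expected counts are:
  yellow round: 529 × 1/4 = 132.25
  yellow wrinkled: 529 × 1/4 = 132.25
  green round: 529 × 1/4 = 132.25
  green wrinkled: 529 × 1/4 = 132.25
χ² = Σ (O − E)² / E
  yellow round: (101 − 132.25)² / 132.25 = 7.3842
  yellow wrinkled: (190 − 132.25)² / 132.25 = 25.2179
  green round: (114 − 132.25)² / 132.25 = 2.5184
  green wrinkled: (124 − 132.25)² / 132.25 = 0.5147
χ² = 7.3842 + 25.2179 + 2.5184 + 0.5147 = 35.6352 ≈ 35.635
Degrees of freedom = 4 − 1 = 3; critical value at α = 0.05 is 7.815.
Since 35.635 > 7.815, we reject the null hypothesis — the data do not fit the 1:1:1:1 ratio.

35.635; not consistent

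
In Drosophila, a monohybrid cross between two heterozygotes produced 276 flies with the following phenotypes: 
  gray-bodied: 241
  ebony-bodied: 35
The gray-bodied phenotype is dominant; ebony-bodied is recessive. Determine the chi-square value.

22.338

For a monohybrid cross between heterozygotes with complete dominance, the expected phenotypic ratio is 3:1.
Expected counts for N = 276 under a 3:1 ratio (total parts = 4):
  gray-bodied: 276 × 3/4 = 207
  ebony-bodied: 276 × 1/4 = 69
χ² = Σ (O − E)² / E
  gray-bodied: (241 − 207)² / 207 = 5.5845
  ebony-bodied: (35 − 69)² / 69 = 16.7536
χ² = 5.5845 + 16.7536 = 22.3381 ≈ 22.338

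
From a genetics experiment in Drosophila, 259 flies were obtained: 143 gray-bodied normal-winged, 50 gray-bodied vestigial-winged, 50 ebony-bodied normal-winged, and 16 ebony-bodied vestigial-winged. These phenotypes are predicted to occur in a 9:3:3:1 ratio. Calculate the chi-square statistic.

The 9:3:3:1 ratio has 16 parts, so with N = 259 the expected counts are:
  gray-bodied normal-winged: 259 × 9/16 = 145.6875
  gray-bodied vestigial-winged: 259 × 3/16 = 48.5625
  ebony-bodied normal-winged: 259 × 3/16 = 48.5625
  ebony-bodied vestigial-winged: 259 × 1/16 = 16.1875
χ² = Σ (O − E)² / E
  gray-bodied normal-winged: (143 − 145.6875)² / 145.6875 = 0.0496
  gray-bodied vestigial-winged: (50 − 48.5625)² / 48.5625 = 0.0426
  ebony-bodied normal-winged: (50 − 48.5625)² / 48.5625 = 0.0426
  ebony-bodied vestigial-winged: (16 − 16.1875)² / 16.1875 = 0.0022
χ² = 0.0496 + 0.0426 + 0.0426 + 0.0022 = 0.137

0.137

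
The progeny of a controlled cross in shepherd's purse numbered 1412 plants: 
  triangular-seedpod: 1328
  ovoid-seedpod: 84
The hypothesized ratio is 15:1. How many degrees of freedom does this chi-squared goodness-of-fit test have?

1

A goodness-of-fit test with 2 phenotype classes has df = 2 − 1 = 1.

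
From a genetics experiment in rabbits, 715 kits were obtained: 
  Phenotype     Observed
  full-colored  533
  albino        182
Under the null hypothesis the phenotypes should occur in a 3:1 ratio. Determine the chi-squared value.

Under the 3:1 hypothesis (Σ ratio = 4, N = 715):
  full-colored: 715 × 3/4 = 536.25
  albino: 715 × 1/4 = 178.75
χ² = Σ (O − E)² / E
  full-colored: (533 − 536.25)² / 536.25 = 0.0197
  albino: (182 − 178.75)² / 178.75 = 0.0591
χ² = 0.0197 + 0.0591 = 0.0788 ≈ 0.079

0.079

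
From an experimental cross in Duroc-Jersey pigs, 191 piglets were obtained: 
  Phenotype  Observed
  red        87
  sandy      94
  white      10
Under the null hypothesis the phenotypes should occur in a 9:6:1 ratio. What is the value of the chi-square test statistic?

The 9:6:1 ratio has 16 parts, so with N = 191 the expected counts are:
  red: 191 × 9/16 = 107.4375
  sandy: 191 × 6/16 = 71.625
  white: 191 × 1/16 = 11.9375
χ² = Σ (O − E)² / E
  red: (87 − 107.4375)² / 107.4375 = 3.8878
  sandy: (94 − 71.625)² / 71.625 = 6.9897
  white: (10 − 11.9375)² / 11.9375 = 0.3145
χ² = 3.8878 + 6.9897 + 0.3145 = 11.192

11.192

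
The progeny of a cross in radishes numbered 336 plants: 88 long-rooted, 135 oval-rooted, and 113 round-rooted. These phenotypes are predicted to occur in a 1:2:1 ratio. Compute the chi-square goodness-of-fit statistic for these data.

Expected counts for N = 336 under a 1:2:1 ratio (total parts = 4):
  long-rooted: 336 × 1/4 = 84
  oval-rooted: 336 × 2/4 = 168
  round-rooted: 336 × 1/4 = 84
χ² = Σ (O − E)² / E
  long-rooted: (88 − 84)² / 84 = 0.1905
  oval-rooted: (135 − 168)² / 168 = 6.4821
  round-rooted: (113 − 84)² / 84 = 10.0119
χ² = 0.1905 + 6.4821 + 10.0119 = 16.6845 ≈ 16.685

16.685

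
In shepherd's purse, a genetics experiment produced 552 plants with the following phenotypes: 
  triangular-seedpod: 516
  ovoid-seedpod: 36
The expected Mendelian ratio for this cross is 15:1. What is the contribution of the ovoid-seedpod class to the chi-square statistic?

0.065

Expected counts for N = 552 under a 15:1 ratio (total parts = 16):
  triangular-seedpod: 552 × 15/16 = 517.5
  ovoid-seedpod: 552 × 1/16 = 34.5
Contribution of ovoid-seedpod: (36 − 34.5)² / 34.5 = 0.0652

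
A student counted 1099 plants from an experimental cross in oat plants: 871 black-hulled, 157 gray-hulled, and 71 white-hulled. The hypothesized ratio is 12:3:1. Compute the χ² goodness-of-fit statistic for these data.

14.411

Expected counts for N = 1099 under a 12:3:1 ratio (total parts = 16):
  black-hulled: 1099 × 12/16 = 824.25
  gray-hulled: 1099 × 3/16 = 206.0625
  white-hulled: 1099 × 1/16 = 68.6875
χ² = Σ (O − E)² / E
  black-hulled: (871 − 824.25)² / 824.25 = 2.6516
  gray-hulled: (157 − 206.0625)² / 206.0625 = 11.6815
  white-hulled: (71 − 68.6875)² / 68.6875 = 0.0779
χ² = 2.6516 + 11.6815 + 0.0779 = 14.411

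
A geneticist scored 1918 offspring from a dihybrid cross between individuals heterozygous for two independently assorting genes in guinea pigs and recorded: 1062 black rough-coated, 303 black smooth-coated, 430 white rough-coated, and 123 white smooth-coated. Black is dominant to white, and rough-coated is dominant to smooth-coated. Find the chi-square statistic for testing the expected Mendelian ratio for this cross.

23.033

A dihybrid F₂ with independent assortment and complete dominance at both loci gives a 9:3:3:1 phenotypic ratio.
Expected counts for N = 1918 under a 9:3:3:1 ratio (total parts = 16):
  black rough-coated: 1918 × 9/16 = 1078.875
  black smooth-coated: 1918 × 3/16 = 359.625
  white rough-coated: 1918 × 3/16 = 359.625
  white smooth-coated: 1918 × 1/16 = 119.875
χ² = Σ (O − E)² / E
  black rough-coated: (1062 − 1078.875)² / 1078.875 = 0.2639
  black smooth-coated: (303 − 359.625)² / 359.625 = 8.9159
  white rough-coated: (430 − 359.625)² / 359.625 = 13.7717
  white smooth-coated: (123 − 119.875)² / 119.875 = 0.0815
χ² = 0.2639 + 8.9159 + 13.7717 + 0.0815 = 23.033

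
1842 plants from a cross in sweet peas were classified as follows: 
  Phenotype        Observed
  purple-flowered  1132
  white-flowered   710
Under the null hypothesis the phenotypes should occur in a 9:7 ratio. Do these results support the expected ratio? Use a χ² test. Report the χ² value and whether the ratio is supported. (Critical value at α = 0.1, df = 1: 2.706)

20.278; not consistent

Expected counts for N = 1842 under a 9:7 ratio (total parts = 16):
  purple-flowered: 1842 × 9/16 = 1036.125
  white-flowered: 1842 × 7/16 = 805.875
χ² = Σ (O − E)² / E
  purple-flowered: (1132 − 1036.125)² / 1036.125 = 8.8715
  white-flowered: (710 − 805.875)² / 805.875 = 11.4063
χ² = 8.8715 + 11.4063 = 20.2778 ≈ 20.278
Degrees of freedom = 2 − 1 = 1; critical value at α = 0.1 is 2.706.
Since 20.278 > 2.706, we reject the null hypothesis — the data do not fit the 9:7 ratio.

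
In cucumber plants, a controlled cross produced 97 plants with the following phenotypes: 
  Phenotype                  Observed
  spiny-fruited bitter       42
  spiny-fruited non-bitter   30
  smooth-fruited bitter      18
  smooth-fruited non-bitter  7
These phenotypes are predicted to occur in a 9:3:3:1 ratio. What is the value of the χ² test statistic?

The 9:3:3:1 ratio has 16 parts, so with N = 97 the expected counts are:
  spiny-fruited bitter: 97 × 9/16 = 54.5625
  spiny-fruited non-bitter: 97 × 3/16 = 18.1875
  smooth-fruited bitter: 97 × 3/16 = 18.1875
  smooth-fruited non-bitter: 97 × 1/16 = 6.0625
χ² = Σ (O − E)² / E
  spiny-fruited bitter: (42 − 54.5625)² / 54.5625 = 2.8924
  spiny-fruited non-bitter: (30 − 18.1875)² / 18.1875 = 7.6720
  smooth-fruited bitter: (18 − 18.1875)² / 18.1875 = 0.0019
  smooth-fruited non-bitter: (7 − 6.0625)² / 6.0625 = 0.1450
χ² = 2.8924 + 7.6720 + 0.0019 + 0.1450 = 10.7113 ≈ 10.711

10.711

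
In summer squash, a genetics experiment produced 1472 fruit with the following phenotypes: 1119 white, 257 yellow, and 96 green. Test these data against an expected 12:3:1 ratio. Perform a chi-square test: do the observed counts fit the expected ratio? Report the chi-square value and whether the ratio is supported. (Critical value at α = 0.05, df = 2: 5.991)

1.686; consistent

The 12:3:1 ratio has 16 parts, so with N = 1472 the expected counts are:
  white: 1472 × 12/16 = 1104
  yellow: 1472 × 3/16 = 276
  green: 1472 × 1/16 = 92
χ² = Σ (O − E)² / E
  white: (1119 − 1104)² / 1104 = 0.2038
  yellow: (257 − 276)² / 276 = 1.3080
  green: (96 − 92)² / 92 = 0.1739
χ² = 0.2038 + 1.3080 + 0.1739 = 1.6857 ≈ 1.686
Degrees of freedom = 3 − 1 = 2; critical value at α = 0.05 is 5.991.
Since 1.686 < 5.991, we fail to reject the null hypothesis — the data are consistent with the 12:3:1 ratio.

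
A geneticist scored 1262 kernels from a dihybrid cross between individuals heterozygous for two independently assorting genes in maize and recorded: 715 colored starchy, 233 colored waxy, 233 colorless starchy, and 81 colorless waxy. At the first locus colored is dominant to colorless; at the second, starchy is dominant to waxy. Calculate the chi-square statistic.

A dihybrid F₂ with independent assortment and complete dominance at both loci gives a 9:3:3:1 phenotypic ratio.
Expected counts for N = 1262 under a 9:3:3:1 ratio (total parts = 16):
  colored starchy: 1262 × 9/16 = 709.875
  colored waxy: 1262 × 3/16 = 236.625
  colorless starchy: 1262 × 3/16 = 236.625
  colorless waxy: 1262 × 1/16 = 78.875
χ² = Σ (O − E)² / E
  colored starchy: (715 − 709.875)² / 709.875 = 0.0370
  colored waxy: (233 − 236.625)² / 236.625 = 0.0555
  colorless starchy: (233 − 236.625)² / 236.625 = 0.0555
  colorless waxy: (81 − 78.875)² / 78.875 = 0.0573
χ² = 0.0370 + 0.0555 + 0.0555 + 0.0573 = 0.2053 ≈ 0.205

0.205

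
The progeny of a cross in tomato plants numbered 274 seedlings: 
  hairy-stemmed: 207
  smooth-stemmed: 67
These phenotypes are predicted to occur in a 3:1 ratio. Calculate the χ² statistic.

0.044

The 3:1 ratio has 4 parts, so with N = 274 the expected counts are:
  hairy-stemmed: 274 × 3/4 = 205.5
  smooth-stemmed: 274 × 1/4 = 68.5
χ² = Σ (O − E)² / E
  hairy-stemmed: (207 − 205.5)² / 205.5 = 0.0109
  smooth-stemmed: (67 − 68.5)² / 68.5 = 0.0328
χ² = 0.0109 + 0.0328 = 0.0437 ≈ 0.044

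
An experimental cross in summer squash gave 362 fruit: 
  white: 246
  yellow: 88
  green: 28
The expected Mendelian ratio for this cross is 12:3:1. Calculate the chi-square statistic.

9.639

The 12:3:1 ratio has 16 parts, so with N = 362 the expected counts are:
  white: 362 × 12/16 = 271.5
  yellow: 362 × 3/16 = 67.875
  green: 362 × 1/16 = 22.625
χ² = Σ (O − E)² / E
  white: (246 − 271.5)² / 271.5 = 2.3950
  yellow: (88 − 67.875)² / 67.875 = 5.9671
  green: (28 − 22.625)² / 22.625 = 1.2769
χ² = 2.3950 + 5.9671 + 1.2769 = 9.639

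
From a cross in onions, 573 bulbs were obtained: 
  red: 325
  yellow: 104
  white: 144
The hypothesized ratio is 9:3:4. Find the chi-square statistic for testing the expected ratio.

Total ratio parts = 16. Expected numbers out of 573:
  red: 573 × 9/16 = 322.3125
  yellow: 573 × 3/16 = 107.4375
  white: 573 × 4/16 = 143.25
χ² = Σ (O − E)² / E
  red: (325 − 322.3125)² / 322.3125 = 0.0224
  yellow: (104 − 107.4375)² / 107.4375 = 0.1100
  white: (144 − 143.25)² / 143.25 = 0.0039
χ² = 0.0224 + 0.1100 + 0.0039 = 0.1363 ≈ 0.136

0.136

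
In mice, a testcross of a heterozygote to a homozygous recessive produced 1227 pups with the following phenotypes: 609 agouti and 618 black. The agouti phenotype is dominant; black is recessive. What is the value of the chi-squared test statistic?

0.066

A testcross of a heterozygote (Aa × aa) gives a 1:1 phenotypic ratio.
Expected counts for N = 1227 under a 1:1 ratio (total parts = 2):
  agouti: 1227 × 1/2 = 613.5
  black: 1227 × 1/2 = 613.5
χ² = Σ (O − E)² / E
  agouti: (609 − 613.5)² / 613.5 = 0.0330
  black: (618 − 613.5)² / 613.5 = 0.0330
χ² = 0.0330 + 0.0330 = 0.066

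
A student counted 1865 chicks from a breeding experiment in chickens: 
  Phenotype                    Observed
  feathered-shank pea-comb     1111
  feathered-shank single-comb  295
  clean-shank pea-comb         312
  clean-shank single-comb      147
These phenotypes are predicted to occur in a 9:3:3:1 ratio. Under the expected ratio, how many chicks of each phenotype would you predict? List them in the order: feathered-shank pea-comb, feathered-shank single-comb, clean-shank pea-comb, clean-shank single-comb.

Under the 9:3:3:1 hypothesis (Σ ratio = 16, N = 1865):
  feathered-shank pea-comb: 1865 × 9/16 = 1049.0625
  feathered-shank single-comb: 1865 × 3/16 = 349.6875
  clean-shank pea-comb: 1865 × 3/16 = 349.6875
  clean-shank single-comb: 1865 × 1/16 = 116.5625

1049.0625, 349.6875, 349.6875, 116.5625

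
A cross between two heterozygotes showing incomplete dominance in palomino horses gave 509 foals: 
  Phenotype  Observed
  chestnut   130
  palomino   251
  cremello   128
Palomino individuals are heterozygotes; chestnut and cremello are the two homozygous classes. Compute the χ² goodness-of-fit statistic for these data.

With incomplete dominance, a heterozygote × heterozygote cross gives a 1:2:1 phenotypic ratio.
Under the 1:2:1 hypothesis (Σ ratio = 4, N = 509):
  chestnut: 509 × 1/4 = 127.25
  palomino: 509 × 2/4 = 254.5
  cremello: 509 × 1/4 = 127.25
χ² = Σ (O − E)² / E
  chestnut: (130 − 127.25)² / 127.25 = 0.0594
  palomino: (251 − 254.5)² / 254.5 = 0.0481
  cremello: (128 − 127.25)² / 127.25 = 0.0044
χ² = 0.0594 + 0.0481 + 0.0044 = 0.1119 ≈ 0.112

0.112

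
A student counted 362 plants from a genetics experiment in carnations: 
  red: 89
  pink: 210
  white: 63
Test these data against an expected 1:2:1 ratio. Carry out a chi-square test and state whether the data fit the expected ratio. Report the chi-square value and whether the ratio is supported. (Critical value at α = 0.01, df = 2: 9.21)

The 1:2:1 ratio has 4 parts, so with N = 362 the expected counts are:
  red: 362 × 1/4 = 90.5
  pink: 362 × 2/4 = 181
  white: 362 × 1/4 = 90.5
χ² = Σ (O − E)² / E
  red: (89 − 90.5)² / 90.5 = 0.0249
  pink: (210 − 181)² / 181 = 4.6464
  white: (63 − 90.5)² / 90.5 = 8.3564
χ² = 0.0249 + 4.6464 + 8.3564 = 13.0277 ≈ 13.028
Degrees of freedom = 3 − 1 = 2; critical value at α = 0.01 is 9.21.
Since 13.028 > 9.21, we reject the null hypothesis — the data do not fit the 1:2:1 ratio.

13.028; not consistent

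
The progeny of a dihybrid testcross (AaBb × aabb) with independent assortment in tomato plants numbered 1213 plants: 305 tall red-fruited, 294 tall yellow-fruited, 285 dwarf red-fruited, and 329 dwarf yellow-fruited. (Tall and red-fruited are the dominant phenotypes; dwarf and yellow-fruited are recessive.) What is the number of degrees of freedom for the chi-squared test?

A dihybrid testcross with independent assortment gives a 1:1:1:1 ratio.
A goodness-of-fit test with 4 phenotype classes has df = 4 − 1 = 3.

3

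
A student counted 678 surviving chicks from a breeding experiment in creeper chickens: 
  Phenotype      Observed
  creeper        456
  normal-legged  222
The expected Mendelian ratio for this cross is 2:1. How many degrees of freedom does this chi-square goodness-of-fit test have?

1

A goodness-of-fit test with 2 phenotype classes has df = 2 − 1 = 1.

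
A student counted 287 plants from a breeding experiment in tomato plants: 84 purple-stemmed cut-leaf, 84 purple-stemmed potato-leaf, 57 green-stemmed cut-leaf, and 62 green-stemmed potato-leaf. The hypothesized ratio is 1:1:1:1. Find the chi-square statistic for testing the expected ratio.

Expected counts for N = 287 under a 1:1:1:1 ratio (total parts = 4):
  purple-stemmed cut-leaf: 287 × 1/4 = 71.75
  purple-stemmed potato-leaf: 287 × 1/4 = 71.75
  green-stemmed cut-leaf: 287 × 1/4 = 71.75
  green-stemmed potato-leaf: 287 × 1/4 = 71.75
χ² = Σ (O − E)² / E
  purple-stemmed cut-leaf: (84 − 71.75)² / 71.75 = 2.0915
  purple-stemmed potato-leaf: (84 − 71.75)² / 71.75 = 2.0915
  green-stemmed cut-leaf: (57 − 71.75)² / 71.75 = 3.0322
  green-stemmed potato-leaf: (62 − 71.75)² / 71.75 = 1.3249
χ² = 2.0915 + 2.0915 + 3.0322 + 1.3249 = 8.5401 ≈ 8.540

8.540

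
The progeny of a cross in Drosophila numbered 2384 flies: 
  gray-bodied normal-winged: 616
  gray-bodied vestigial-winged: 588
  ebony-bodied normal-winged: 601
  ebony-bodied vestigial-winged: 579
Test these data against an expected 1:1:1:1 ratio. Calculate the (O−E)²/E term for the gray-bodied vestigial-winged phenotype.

Total ratio parts = 4. Expected numbers out of 2384:
  gray-bodied normal-winged: 2384 × 1/4 = 596
  gray-bodied vestigial-winged: 2384 × 1/4 = 596
  ebony-bodied normal-winged: 2384 × 1/4 = 596
  ebony-bodied vestigial-winged: 2384 × 1/4 = 596
Contribution of gray-bodied vestigial-winged: (588 − 596)² / 596 = 0.1074

0.107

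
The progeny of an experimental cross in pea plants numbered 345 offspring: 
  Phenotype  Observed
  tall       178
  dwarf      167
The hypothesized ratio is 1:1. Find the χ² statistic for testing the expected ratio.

Total ratio parts = 2. Expected numbers out of 345:
  tall: 345 × 1/2 = 172.5
  dwarf: 345 × 1/2 = 172.5
χ² = Σ (O − E)² / E
  tall: (178 − 172.5)² / 172.5 = 0.1754
  dwarf: (167 − 172.5)² / 172.5 = 0.1754
χ² = 0.1754 + 0.1754 = 0.3508 ≈ 0.351

0.351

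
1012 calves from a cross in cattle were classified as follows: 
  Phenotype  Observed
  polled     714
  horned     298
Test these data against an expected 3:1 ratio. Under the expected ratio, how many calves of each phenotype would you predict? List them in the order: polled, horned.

759, 253

Total ratio parts = 4. Expected numbers out of 1012:
  polled: 1012 × 3/4 = 759
  horned: 1012 × 1/4 = 253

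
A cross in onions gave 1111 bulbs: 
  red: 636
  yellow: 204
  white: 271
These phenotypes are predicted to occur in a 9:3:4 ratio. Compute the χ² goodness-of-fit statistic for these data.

0.449

Total ratio parts = 16. Expected numbers out of 1111:
  red: 1111 × 9/16 = 624.9375
  yellow: 1111 × 3/16 = 208.3125
  white: 1111 × 4/16 = 277.75
χ² = Σ (O − E)² / E
  red: (636 − 624.9375)² / 624.9375 = 0.1958
  yellow: (204 − 208.3125)² / 208.3125 = 0.0893
  white: (271 − 277.75)² / 277.75 = 0.1640
χ² = 0.1958 + 0.0893 + 0.1640 = 0.4491 ≈ 0.449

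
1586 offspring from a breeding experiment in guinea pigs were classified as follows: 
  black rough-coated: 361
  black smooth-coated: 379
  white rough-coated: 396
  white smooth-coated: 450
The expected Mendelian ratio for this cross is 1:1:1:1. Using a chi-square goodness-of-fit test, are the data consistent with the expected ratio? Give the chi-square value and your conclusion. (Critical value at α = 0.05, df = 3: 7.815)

11.170; not consistent

The 1:1:1:1 ratio has 4 parts, so with N = 1586 the expected counts are:
  black rough-coated: 1586 × 1/4 = 396.5
  black smooth-coated: 1586 × 1/4 = 396.5
  white rough-coated: 1586 × 1/4 = 396.5
  white smooth-coated: 1586 × 1/4 = 396.5
χ² = Σ (O − E)² / E
  black rough-coated: (361 − 396.5)² / 396.5 = 3.1784
  black smooth-coated: (379 − 396.5)² / 396.5 = 0.7724
  white rough-coated: (396 − 396.5)² / 396.5 = 0.0006
  white smooth-coated: (450 − 396.5)² / 396.5 = 7.2188
χ² = 3.1784 + 0.7724 + 0.0006 + 7.2188 = 11.1702 ≈ 11.170
Degrees of freedom = 4 − 1 = 3; critical value at α = 0.05 is 7.815.
Since 11.170 > 7.815, we reject the null hypothesis — the data do not fit the 1:1:1:1 ratio.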